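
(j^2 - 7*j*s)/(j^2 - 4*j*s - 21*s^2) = j/(j + 3*s)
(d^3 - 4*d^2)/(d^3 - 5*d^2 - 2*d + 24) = d^2/(d^2 - d - 6)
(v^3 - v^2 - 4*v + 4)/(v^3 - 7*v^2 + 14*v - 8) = (v + 2)/(v - 4)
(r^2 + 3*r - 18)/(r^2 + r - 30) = (r - 3)/(r - 5)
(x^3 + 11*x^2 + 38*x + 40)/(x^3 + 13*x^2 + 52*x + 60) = (x + 4)/(x + 6)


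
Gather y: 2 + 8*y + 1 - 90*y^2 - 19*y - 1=-90*y^2 - 11*y + 2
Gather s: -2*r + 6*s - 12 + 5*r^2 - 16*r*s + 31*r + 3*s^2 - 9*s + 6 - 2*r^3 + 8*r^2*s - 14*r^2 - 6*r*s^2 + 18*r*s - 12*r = -2*r^3 - 9*r^2 + 17*r + s^2*(3 - 6*r) + s*(8*r^2 + 2*r - 3) - 6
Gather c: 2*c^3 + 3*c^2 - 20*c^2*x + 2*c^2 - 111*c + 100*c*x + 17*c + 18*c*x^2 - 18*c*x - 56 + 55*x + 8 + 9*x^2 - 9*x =2*c^3 + c^2*(5 - 20*x) + c*(18*x^2 + 82*x - 94) + 9*x^2 + 46*x - 48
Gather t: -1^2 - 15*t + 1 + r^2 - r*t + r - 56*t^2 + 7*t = r^2 + r - 56*t^2 + t*(-r - 8)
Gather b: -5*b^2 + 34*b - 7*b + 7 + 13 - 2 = -5*b^2 + 27*b + 18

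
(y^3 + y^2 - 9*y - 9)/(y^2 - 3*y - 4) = (y^2 - 9)/(y - 4)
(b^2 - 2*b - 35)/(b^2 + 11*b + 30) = (b - 7)/(b + 6)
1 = 1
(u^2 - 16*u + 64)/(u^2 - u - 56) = (u - 8)/(u + 7)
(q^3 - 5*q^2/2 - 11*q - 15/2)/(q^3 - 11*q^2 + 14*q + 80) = (2*q^2 + 5*q + 3)/(2*(q^2 - 6*q - 16))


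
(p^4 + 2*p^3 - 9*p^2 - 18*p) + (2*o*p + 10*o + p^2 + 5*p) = 2*o*p + 10*o + p^4 + 2*p^3 - 8*p^2 - 13*p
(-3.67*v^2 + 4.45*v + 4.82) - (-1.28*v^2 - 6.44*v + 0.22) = -2.39*v^2 + 10.89*v + 4.6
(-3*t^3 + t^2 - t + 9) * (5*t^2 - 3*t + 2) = -15*t^5 + 14*t^4 - 14*t^3 + 50*t^2 - 29*t + 18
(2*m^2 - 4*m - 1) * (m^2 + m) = 2*m^4 - 2*m^3 - 5*m^2 - m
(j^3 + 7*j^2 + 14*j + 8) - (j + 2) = j^3 + 7*j^2 + 13*j + 6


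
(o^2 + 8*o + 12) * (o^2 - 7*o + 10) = o^4 + o^3 - 34*o^2 - 4*o + 120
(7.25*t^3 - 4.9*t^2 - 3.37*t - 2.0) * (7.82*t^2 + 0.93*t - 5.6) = 56.695*t^5 - 31.5755*t^4 - 71.5104*t^3 + 8.6659*t^2 + 17.012*t + 11.2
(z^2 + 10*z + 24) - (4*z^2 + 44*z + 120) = -3*z^2 - 34*z - 96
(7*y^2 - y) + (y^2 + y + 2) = 8*y^2 + 2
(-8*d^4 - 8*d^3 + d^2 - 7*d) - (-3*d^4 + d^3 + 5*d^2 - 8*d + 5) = -5*d^4 - 9*d^3 - 4*d^2 + d - 5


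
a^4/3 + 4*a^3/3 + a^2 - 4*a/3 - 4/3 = (a/3 + 1/3)*(a - 1)*(a + 2)^2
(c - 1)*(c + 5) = c^2 + 4*c - 5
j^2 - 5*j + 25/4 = (j - 5/2)^2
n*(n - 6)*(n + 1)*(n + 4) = n^4 - n^3 - 26*n^2 - 24*n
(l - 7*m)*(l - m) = l^2 - 8*l*m + 7*m^2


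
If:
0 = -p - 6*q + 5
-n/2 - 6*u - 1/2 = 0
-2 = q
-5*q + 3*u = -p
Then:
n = 107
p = 17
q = -2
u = -9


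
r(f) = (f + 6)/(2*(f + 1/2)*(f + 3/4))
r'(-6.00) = 0.02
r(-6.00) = 0.00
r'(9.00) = -0.01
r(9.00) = 0.08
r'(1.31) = -0.88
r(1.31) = 0.98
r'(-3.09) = 0.28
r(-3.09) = 0.24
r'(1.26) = -0.95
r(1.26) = 1.03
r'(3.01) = -0.15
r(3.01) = 0.34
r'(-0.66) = 866.61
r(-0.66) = -185.42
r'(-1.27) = 20.28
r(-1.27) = 5.91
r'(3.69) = -0.09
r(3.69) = 0.26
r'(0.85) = -1.93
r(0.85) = 1.59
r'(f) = 1/(2*(f + 1/2)*(f + 3/4)) - (f + 6)/(2*(f + 1/2)*(f + 3/4)^2) - (f + 6)/(2*(f + 1/2)^2*(f + 3/4))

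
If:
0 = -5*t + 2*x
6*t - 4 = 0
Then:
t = 2/3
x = 5/3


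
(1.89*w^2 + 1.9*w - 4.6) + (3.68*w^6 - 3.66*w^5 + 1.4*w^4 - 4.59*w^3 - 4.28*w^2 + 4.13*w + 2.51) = 3.68*w^6 - 3.66*w^5 + 1.4*w^4 - 4.59*w^3 - 2.39*w^2 + 6.03*w - 2.09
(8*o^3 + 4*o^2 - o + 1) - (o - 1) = 8*o^3 + 4*o^2 - 2*o + 2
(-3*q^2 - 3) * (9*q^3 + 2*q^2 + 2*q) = -27*q^5 - 6*q^4 - 33*q^3 - 6*q^2 - 6*q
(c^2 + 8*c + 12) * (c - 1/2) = c^3 + 15*c^2/2 + 8*c - 6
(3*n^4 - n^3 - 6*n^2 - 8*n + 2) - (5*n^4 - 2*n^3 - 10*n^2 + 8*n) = -2*n^4 + n^3 + 4*n^2 - 16*n + 2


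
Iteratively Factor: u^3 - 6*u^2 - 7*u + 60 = (u - 4)*(u^2 - 2*u - 15) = (u - 4)*(u + 3)*(u - 5)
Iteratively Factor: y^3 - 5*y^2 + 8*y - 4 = (y - 2)*(y^2 - 3*y + 2) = (y - 2)*(y - 1)*(y - 2)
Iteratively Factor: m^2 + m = (m)*(m + 1)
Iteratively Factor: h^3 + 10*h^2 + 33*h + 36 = (h + 4)*(h^2 + 6*h + 9) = (h + 3)*(h + 4)*(h + 3)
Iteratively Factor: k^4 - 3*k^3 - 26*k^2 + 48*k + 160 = (k + 2)*(k^3 - 5*k^2 - 16*k + 80) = (k + 2)*(k + 4)*(k^2 - 9*k + 20) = (k - 4)*(k + 2)*(k + 4)*(k - 5)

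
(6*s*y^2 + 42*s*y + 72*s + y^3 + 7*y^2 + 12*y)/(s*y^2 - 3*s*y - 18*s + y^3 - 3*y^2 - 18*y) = (6*s*y + 24*s + y^2 + 4*y)/(s*y - 6*s + y^2 - 6*y)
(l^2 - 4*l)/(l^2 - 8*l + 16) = l/(l - 4)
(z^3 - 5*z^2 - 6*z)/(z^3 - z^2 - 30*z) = (z + 1)/(z + 5)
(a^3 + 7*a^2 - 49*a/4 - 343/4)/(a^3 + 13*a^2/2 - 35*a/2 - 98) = (a - 7/2)/(a - 4)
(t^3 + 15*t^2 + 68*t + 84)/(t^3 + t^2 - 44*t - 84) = (t + 7)/(t - 7)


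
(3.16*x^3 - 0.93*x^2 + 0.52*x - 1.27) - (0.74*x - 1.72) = 3.16*x^3 - 0.93*x^2 - 0.22*x + 0.45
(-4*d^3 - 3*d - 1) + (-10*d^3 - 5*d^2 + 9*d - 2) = -14*d^3 - 5*d^2 + 6*d - 3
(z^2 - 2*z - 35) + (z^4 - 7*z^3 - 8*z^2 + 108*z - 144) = z^4 - 7*z^3 - 7*z^2 + 106*z - 179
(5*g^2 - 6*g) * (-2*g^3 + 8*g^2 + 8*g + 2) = -10*g^5 + 52*g^4 - 8*g^3 - 38*g^2 - 12*g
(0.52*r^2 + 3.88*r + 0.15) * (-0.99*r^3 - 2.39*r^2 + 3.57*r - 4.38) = -0.5148*r^5 - 5.084*r^4 - 7.5653*r^3 + 11.2155*r^2 - 16.4589*r - 0.657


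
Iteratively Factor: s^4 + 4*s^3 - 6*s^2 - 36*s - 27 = (s - 3)*(s^3 + 7*s^2 + 15*s + 9) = (s - 3)*(s + 1)*(s^2 + 6*s + 9) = (s - 3)*(s + 1)*(s + 3)*(s + 3)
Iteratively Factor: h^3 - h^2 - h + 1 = (h - 1)*(h^2 - 1) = (h - 1)*(h + 1)*(h - 1)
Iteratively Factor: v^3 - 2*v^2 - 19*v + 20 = (v - 1)*(v^2 - v - 20) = (v - 1)*(v + 4)*(v - 5)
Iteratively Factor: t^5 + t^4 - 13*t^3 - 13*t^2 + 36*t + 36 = (t - 2)*(t^4 + 3*t^3 - 7*t^2 - 27*t - 18) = (t - 2)*(t + 2)*(t^3 + t^2 - 9*t - 9) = (t - 2)*(t + 1)*(t + 2)*(t^2 - 9) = (t - 2)*(t + 1)*(t + 2)*(t + 3)*(t - 3)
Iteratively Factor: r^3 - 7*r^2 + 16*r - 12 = (r - 2)*(r^2 - 5*r + 6) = (r - 2)^2*(r - 3)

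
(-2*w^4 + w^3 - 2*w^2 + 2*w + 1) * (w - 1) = -2*w^5 + 3*w^4 - 3*w^3 + 4*w^2 - w - 1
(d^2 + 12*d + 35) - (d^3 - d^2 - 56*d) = -d^3 + 2*d^2 + 68*d + 35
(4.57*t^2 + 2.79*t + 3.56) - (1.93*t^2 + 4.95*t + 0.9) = 2.64*t^2 - 2.16*t + 2.66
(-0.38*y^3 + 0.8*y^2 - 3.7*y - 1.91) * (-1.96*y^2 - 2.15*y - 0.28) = 0.7448*y^5 - 0.751*y^4 + 5.6384*y^3 + 11.4746*y^2 + 5.1425*y + 0.5348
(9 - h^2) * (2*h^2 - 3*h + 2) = -2*h^4 + 3*h^3 + 16*h^2 - 27*h + 18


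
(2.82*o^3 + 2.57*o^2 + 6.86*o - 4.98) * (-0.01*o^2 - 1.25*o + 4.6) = -0.0282*o^5 - 3.5507*o^4 + 9.6909*o^3 + 3.2968*o^2 + 37.781*o - 22.908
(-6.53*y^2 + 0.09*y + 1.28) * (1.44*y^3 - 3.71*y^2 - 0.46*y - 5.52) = -9.4032*y^5 + 24.3559*y^4 + 4.5131*y^3 + 31.2554*y^2 - 1.0856*y - 7.0656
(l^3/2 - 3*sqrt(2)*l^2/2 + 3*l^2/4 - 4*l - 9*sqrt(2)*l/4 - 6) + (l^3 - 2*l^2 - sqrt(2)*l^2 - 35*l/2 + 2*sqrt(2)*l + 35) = 3*l^3/2 - 5*sqrt(2)*l^2/2 - 5*l^2/4 - 43*l/2 - sqrt(2)*l/4 + 29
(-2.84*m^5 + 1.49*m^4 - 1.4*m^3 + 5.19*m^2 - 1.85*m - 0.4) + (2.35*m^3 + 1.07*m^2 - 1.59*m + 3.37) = -2.84*m^5 + 1.49*m^4 + 0.95*m^3 + 6.26*m^2 - 3.44*m + 2.97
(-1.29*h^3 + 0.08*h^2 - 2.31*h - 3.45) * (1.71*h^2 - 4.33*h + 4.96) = -2.2059*h^5 + 5.7225*h^4 - 10.6949*h^3 + 4.4996*h^2 + 3.4809*h - 17.112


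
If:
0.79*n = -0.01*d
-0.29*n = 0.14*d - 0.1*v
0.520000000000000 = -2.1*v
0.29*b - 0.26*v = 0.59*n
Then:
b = -0.22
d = -0.18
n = 0.00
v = -0.25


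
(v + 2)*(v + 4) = v^2 + 6*v + 8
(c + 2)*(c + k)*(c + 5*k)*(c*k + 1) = c^4*k + 6*c^3*k^2 + 2*c^3*k + c^3 + 5*c^2*k^3 + 12*c^2*k^2 + 6*c^2*k + 2*c^2 + 10*c*k^3 + 5*c*k^2 + 12*c*k + 10*k^2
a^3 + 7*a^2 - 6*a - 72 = (a - 3)*(a + 4)*(a + 6)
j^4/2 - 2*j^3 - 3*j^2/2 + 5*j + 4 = (j/2 + 1/2)*(j - 4)*(j - 2)*(j + 1)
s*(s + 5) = s^2 + 5*s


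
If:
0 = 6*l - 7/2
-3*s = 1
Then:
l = 7/12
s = -1/3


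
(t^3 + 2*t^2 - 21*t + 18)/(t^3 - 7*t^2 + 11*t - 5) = (t^2 + 3*t - 18)/(t^2 - 6*t + 5)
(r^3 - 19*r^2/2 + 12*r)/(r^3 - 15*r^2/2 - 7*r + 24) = r/(r + 2)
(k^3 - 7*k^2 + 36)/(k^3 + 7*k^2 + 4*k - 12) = (k^2 - 9*k + 18)/(k^2 + 5*k - 6)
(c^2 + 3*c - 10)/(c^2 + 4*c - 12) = (c + 5)/(c + 6)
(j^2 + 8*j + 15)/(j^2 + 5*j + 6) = (j + 5)/(j + 2)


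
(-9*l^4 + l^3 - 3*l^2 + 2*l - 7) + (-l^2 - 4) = -9*l^4 + l^3 - 4*l^2 + 2*l - 11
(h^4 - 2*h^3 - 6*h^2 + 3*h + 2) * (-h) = -h^5 + 2*h^4 + 6*h^3 - 3*h^2 - 2*h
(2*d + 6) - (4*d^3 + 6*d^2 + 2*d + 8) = -4*d^3 - 6*d^2 - 2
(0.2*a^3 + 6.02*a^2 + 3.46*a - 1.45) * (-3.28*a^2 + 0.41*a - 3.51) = -0.656*a^5 - 19.6636*a^4 - 9.5826*a^3 - 14.9556*a^2 - 12.7391*a + 5.0895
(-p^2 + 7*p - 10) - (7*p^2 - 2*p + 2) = -8*p^2 + 9*p - 12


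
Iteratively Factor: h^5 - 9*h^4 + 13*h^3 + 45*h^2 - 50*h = (h - 5)*(h^4 - 4*h^3 - 7*h^2 + 10*h) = (h - 5)^2*(h^3 + h^2 - 2*h) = h*(h - 5)^2*(h^2 + h - 2) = h*(h - 5)^2*(h + 2)*(h - 1)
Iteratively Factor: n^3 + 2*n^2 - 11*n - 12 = (n - 3)*(n^2 + 5*n + 4) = (n - 3)*(n + 4)*(n + 1)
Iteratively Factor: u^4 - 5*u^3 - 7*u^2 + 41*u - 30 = (u - 2)*(u^3 - 3*u^2 - 13*u + 15) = (u - 2)*(u - 1)*(u^2 - 2*u - 15) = (u - 5)*(u - 2)*(u - 1)*(u + 3)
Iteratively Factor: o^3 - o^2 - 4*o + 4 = (o - 2)*(o^2 + o - 2) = (o - 2)*(o - 1)*(o + 2)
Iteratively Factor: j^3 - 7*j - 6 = (j + 1)*(j^2 - j - 6) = (j + 1)*(j + 2)*(j - 3)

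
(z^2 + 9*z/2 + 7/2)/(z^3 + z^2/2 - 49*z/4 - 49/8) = 4*(z + 1)/(4*z^2 - 12*z - 7)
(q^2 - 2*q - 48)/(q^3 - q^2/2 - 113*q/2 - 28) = 2*(q + 6)/(2*q^2 + 15*q + 7)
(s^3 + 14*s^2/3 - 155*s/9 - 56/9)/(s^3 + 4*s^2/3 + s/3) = (3*s^2 + 13*s - 56)/(3*s*(s + 1))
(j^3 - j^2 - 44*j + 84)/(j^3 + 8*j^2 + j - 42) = (j - 6)/(j + 3)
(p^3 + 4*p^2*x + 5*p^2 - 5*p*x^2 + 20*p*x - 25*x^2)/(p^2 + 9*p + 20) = (p^2 + 4*p*x - 5*x^2)/(p + 4)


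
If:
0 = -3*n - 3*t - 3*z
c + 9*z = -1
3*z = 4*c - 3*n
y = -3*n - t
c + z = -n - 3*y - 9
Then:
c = 6/5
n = 83/45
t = -8/5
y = -59/15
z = -11/45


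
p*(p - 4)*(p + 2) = p^3 - 2*p^2 - 8*p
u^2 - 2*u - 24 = (u - 6)*(u + 4)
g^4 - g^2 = g^2*(g - 1)*(g + 1)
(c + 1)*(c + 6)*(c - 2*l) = c^3 - 2*c^2*l + 7*c^2 - 14*c*l + 6*c - 12*l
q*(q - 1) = q^2 - q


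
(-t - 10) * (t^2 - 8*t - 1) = -t^3 - 2*t^2 + 81*t + 10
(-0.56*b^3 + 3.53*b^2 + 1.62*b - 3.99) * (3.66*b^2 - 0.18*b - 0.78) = -2.0496*b^5 + 13.0206*b^4 + 5.7306*b^3 - 17.6484*b^2 - 0.5454*b + 3.1122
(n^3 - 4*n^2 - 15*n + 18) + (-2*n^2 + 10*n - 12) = n^3 - 6*n^2 - 5*n + 6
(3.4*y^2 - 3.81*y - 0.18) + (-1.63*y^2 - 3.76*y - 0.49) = 1.77*y^2 - 7.57*y - 0.67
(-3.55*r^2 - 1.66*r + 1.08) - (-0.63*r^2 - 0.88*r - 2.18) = -2.92*r^2 - 0.78*r + 3.26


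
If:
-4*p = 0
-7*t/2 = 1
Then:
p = 0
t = -2/7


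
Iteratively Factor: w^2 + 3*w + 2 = (w + 1)*(w + 2)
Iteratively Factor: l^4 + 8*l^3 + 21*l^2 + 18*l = (l)*(l^3 + 8*l^2 + 21*l + 18) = l*(l + 2)*(l^2 + 6*l + 9) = l*(l + 2)*(l + 3)*(l + 3)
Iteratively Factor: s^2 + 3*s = (s + 3)*(s)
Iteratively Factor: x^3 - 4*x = (x + 2)*(x^2 - 2*x) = x*(x + 2)*(x - 2)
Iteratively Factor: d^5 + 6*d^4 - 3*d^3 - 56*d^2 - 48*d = (d)*(d^4 + 6*d^3 - 3*d^2 - 56*d - 48) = d*(d + 4)*(d^3 + 2*d^2 - 11*d - 12) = d*(d - 3)*(d + 4)*(d^2 + 5*d + 4) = d*(d - 3)*(d + 1)*(d + 4)*(d + 4)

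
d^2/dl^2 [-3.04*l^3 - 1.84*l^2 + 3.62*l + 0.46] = -18.24*l - 3.68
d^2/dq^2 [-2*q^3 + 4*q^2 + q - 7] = 8 - 12*q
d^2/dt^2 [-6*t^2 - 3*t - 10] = -12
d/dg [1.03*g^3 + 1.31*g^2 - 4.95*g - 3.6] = 3.09*g^2 + 2.62*g - 4.95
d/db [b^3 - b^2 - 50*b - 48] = 3*b^2 - 2*b - 50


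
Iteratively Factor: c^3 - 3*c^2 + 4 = (c - 2)*(c^2 - c - 2) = (c - 2)*(c + 1)*(c - 2)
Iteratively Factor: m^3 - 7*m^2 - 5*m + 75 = (m - 5)*(m^2 - 2*m - 15) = (m - 5)*(m + 3)*(m - 5)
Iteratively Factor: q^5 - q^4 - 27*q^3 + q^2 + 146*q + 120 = (q + 4)*(q^4 - 5*q^3 - 7*q^2 + 29*q + 30) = (q + 1)*(q + 4)*(q^3 - 6*q^2 - q + 30) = (q - 3)*(q + 1)*(q + 4)*(q^2 - 3*q - 10) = (q - 3)*(q + 1)*(q + 2)*(q + 4)*(q - 5)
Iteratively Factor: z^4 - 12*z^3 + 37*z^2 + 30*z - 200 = (z - 4)*(z^3 - 8*z^2 + 5*z + 50) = (z - 5)*(z - 4)*(z^2 - 3*z - 10) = (z - 5)^2*(z - 4)*(z + 2)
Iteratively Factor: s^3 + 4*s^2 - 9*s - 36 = (s + 3)*(s^2 + s - 12) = (s - 3)*(s + 3)*(s + 4)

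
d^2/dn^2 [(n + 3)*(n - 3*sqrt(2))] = 2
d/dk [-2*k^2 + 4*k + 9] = 4 - 4*k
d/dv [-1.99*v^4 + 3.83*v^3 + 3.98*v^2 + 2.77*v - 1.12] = -7.96*v^3 + 11.49*v^2 + 7.96*v + 2.77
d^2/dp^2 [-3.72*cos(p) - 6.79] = 3.72*cos(p)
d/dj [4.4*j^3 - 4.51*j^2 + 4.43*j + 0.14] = 13.2*j^2 - 9.02*j + 4.43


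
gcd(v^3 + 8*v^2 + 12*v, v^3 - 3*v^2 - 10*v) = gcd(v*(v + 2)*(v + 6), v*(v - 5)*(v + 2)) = v^2 + 2*v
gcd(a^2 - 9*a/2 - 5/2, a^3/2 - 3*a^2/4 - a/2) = a + 1/2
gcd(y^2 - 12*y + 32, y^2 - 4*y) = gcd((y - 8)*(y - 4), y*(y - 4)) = y - 4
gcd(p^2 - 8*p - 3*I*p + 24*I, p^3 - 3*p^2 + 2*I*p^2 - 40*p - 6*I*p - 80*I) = p - 8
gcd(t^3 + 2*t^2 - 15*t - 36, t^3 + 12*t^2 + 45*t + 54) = t^2 + 6*t + 9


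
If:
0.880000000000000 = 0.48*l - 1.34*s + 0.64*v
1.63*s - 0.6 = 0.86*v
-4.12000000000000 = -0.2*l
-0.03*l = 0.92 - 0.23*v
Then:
No Solution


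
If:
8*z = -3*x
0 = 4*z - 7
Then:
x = -14/3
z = 7/4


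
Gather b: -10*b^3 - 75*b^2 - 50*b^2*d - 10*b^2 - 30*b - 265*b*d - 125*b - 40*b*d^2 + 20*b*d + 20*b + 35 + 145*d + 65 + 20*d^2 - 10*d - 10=-10*b^3 + b^2*(-50*d - 85) + b*(-40*d^2 - 245*d - 135) + 20*d^2 + 135*d + 90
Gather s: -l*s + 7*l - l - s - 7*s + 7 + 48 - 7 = 6*l + s*(-l - 8) + 48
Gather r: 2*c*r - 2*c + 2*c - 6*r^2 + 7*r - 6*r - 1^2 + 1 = -6*r^2 + r*(2*c + 1)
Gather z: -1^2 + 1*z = z - 1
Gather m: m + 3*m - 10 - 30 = 4*m - 40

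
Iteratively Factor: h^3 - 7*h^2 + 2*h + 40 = (h - 5)*(h^2 - 2*h - 8) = (h - 5)*(h - 4)*(h + 2)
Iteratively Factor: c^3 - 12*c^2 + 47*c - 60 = (c - 4)*(c^2 - 8*c + 15) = (c - 4)*(c - 3)*(c - 5)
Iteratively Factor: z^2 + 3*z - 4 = (z + 4)*(z - 1)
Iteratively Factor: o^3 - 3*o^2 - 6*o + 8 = (o - 1)*(o^2 - 2*o - 8) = (o - 4)*(o - 1)*(o + 2)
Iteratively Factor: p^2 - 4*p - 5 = (p + 1)*(p - 5)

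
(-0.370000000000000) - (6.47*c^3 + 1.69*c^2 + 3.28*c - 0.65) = -6.47*c^3 - 1.69*c^2 - 3.28*c + 0.28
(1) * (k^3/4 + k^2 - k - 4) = k^3/4 + k^2 - k - 4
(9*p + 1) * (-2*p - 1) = -18*p^2 - 11*p - 1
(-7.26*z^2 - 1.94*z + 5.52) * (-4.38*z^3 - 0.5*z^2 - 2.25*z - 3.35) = 31.7988*z^5 + 12.1272*z^4 - 6.8726*z^3 + 25.926*z^2 - 5.921*z - 18.492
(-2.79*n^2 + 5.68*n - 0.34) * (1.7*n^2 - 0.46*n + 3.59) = -4.743*n^4 + 10.9394*n^3 - 13.2069*n^2 + 20.5476*n - 1.2206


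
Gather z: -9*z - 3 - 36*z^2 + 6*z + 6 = -36*z^2 - 3*z + 3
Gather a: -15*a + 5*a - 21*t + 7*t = -10*a - 14*t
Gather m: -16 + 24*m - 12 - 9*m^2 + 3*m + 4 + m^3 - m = m^3 - 9*m^2 + 26*m - 24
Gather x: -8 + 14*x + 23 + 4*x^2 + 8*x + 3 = 4*x^2 + 22*x + 18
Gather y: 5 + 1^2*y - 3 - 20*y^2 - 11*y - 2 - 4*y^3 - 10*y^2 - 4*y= -4*y^3 - 30*y^2 - 14*y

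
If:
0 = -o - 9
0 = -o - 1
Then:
No Solution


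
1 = 1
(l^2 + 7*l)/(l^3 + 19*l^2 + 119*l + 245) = l/(l^2 + 12*l + 35)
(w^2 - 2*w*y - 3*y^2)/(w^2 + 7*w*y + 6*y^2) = (w - 3*y)/(w + 6*y)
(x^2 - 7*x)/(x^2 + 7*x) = (x - 7)/(x + 7)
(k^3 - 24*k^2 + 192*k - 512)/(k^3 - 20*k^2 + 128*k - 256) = (k - 8)/(k - 4)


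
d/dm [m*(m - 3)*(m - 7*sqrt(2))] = 3*m^2 - 14*sqrt(2)*m - 6*m + 21*sqrt(2)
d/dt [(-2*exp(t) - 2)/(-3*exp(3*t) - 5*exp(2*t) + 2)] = (-12*exp(t) - 4)*exp(t)/(9*exp(4*t) + 12*exp(3*t) - 8*exp(2*t) - 8*exp(t) + 4)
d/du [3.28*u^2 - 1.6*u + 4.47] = 6.56*u - 1.6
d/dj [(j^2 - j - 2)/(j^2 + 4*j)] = (5*j^2 + 4*j + 8)/(j^2*(j^2 + 8*j + 16))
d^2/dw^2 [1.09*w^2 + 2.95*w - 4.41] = 2.18000000000000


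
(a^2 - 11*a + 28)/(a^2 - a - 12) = (a - 7)/(a + 3)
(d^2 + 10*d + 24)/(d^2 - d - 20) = (d + 6)/(d - 5)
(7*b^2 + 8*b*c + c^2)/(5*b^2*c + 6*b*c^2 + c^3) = (7*b + c)/(c*(5*b + c))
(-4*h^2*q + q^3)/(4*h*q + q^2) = (-4*h^2 + q^2)/(4*h + q)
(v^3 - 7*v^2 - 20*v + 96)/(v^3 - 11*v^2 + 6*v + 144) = (v^2 + v - 12)/(v^2 - 3*v - 18)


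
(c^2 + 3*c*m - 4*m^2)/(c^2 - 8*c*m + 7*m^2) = (c + 4*m)/(c - 7*m)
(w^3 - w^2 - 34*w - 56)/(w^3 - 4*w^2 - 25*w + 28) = (w + 2)/(w - 1)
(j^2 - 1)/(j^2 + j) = (j - 1)/j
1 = 1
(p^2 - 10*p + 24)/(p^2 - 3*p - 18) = (p - 4)/(p + 3)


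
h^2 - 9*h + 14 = (h - 7)*(h - 2)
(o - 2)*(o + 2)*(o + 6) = o^3 + 6*o^2 - 4*o - 24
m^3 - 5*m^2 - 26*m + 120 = (m - 6)*(m - 4)*(m + 5)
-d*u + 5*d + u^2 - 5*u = (-d + u)*(u - 5)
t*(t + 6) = t^2 + 6*t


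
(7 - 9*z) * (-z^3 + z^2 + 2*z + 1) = 9*z^4 - 16*z^3 - 11*z^2 + 5*z + 7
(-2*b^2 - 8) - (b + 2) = -2*b^2 - b - 10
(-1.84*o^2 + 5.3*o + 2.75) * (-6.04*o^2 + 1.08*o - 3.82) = 11.1136*o^4 - 33.9992*o^3 - 3.8572*o^2 - 17.276*o - 10.505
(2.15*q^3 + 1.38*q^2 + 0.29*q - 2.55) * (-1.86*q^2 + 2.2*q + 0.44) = -3.999*q^5 + 2.1632*q^4 + 3.4426*q^3 + 5.9882*q^2 - 5.4824*q - 1.122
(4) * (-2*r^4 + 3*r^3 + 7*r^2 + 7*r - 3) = -8*r^4 + 12*r^3 + 28*r^2 + 28*r - 12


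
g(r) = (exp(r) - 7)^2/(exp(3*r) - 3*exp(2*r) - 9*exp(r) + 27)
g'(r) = (exp(r) - 7)^2*(-3*exp(3*r) + 6*exp(2*r) + 9*exp(r))/(exp(3*r) - 3*exp(2*r) - 9*exp(r) + 27)^2 + 2*(exp(r) - 7)*exp(r)/(exp(3*r) - 3*exp(2*r) - 9*exp(r) + 27) = (-exp(3*r) + 25*exp(2*r) - 123*exp(r) - 21)*exp(r)/(exp(5*r) - 3*exp(4*r) - 18*exp(3*r) + 54*exp(2*r) + 81*exp(r) - 243)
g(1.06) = 222.65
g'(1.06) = 10889.79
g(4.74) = 0.01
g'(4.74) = -0.01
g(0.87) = 10.51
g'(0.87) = 66.30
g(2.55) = 0.02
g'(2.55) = 0.02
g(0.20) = 2.50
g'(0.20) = 1.65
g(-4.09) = 1.82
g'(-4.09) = 0.00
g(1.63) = 0.10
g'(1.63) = -1.09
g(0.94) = 18.31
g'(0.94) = 183.53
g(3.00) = 0.03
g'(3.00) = 0.00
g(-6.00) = 1.82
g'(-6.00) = 0.00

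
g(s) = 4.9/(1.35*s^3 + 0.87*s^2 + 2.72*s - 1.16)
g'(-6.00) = -0.01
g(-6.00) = -0.02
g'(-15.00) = -0.00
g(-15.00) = -0.00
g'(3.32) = -0.06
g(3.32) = 0.07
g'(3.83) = -0.04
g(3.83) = 0.05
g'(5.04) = -0.01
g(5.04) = 0.02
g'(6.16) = -0.01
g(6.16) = 0.01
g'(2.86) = -0.10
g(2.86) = 0.11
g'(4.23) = -0.02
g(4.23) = 0.04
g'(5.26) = -0.01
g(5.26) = 0.02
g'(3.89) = -0.03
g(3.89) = 0.05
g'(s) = 4.9*(-4.05*s^2 - 1.74*s - 2.72)/(1.35*s^3 + 0.87*s^2 + 2.72*s - 1.16)^2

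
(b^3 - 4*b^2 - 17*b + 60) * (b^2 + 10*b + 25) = b^5 + 6*b^4 - 32*b^3 - 210*b^2 + 175*b + 1500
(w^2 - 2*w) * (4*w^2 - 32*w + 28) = 4*w^4 - 40*w^3 + 92*w^2 - 56*w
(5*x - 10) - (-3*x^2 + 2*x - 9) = 3*x^2 + 3*x - 1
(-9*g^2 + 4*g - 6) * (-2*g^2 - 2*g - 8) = 18*g^4 + 10*g^3 + 76*g^2 - 20*g + 48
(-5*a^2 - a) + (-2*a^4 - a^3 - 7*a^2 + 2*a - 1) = -2*a^4 - a^3 - 12*a^2 + a - 1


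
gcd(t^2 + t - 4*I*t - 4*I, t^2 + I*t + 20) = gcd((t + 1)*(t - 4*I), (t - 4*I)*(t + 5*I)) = t - 4*I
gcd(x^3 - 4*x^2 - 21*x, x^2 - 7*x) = x^2 - 7*x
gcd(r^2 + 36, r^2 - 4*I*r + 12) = r - 6*I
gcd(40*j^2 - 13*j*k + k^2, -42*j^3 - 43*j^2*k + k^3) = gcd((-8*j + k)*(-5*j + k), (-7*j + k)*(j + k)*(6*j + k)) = 1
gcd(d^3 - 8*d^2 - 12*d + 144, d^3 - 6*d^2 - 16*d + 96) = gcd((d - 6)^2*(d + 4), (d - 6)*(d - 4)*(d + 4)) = d^2 - 2*d - 24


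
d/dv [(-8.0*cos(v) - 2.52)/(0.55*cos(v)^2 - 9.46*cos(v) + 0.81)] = (-4.4*cos(v)^2 - 2.77200000000001*cos(v) + 30.3192)*sin(v)/(0.3025*cos(v)^4 - 10.406*cos(v)^3 + 90.3826*cos(v)^2 - 15.3252*cos(v) + 0.6561)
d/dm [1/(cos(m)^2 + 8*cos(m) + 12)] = 2*(cos(m) + 4)*sin(m)/(cos(m)^2 + 8*cos(m) + 12)^2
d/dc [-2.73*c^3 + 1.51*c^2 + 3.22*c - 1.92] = -8.19*c^2 + 3.02*c + 3.22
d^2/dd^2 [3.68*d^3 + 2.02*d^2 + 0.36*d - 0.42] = 22.08*d + 4.04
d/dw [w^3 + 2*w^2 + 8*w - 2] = 3*w^2 + 4*w + 8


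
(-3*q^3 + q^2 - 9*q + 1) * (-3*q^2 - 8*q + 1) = 9*q^5 + 21*q^4 + 16*q^3 + 70*q^2 - 17*q + 1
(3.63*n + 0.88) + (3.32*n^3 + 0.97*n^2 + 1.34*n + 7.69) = 3.32*n^3 + 0.97*n^2 + 4.97*n + 8.57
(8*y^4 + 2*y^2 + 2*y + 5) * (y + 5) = 8*y^5 + 40*y^4 + 2*y^3 + 12*y^2 + 15*y + 25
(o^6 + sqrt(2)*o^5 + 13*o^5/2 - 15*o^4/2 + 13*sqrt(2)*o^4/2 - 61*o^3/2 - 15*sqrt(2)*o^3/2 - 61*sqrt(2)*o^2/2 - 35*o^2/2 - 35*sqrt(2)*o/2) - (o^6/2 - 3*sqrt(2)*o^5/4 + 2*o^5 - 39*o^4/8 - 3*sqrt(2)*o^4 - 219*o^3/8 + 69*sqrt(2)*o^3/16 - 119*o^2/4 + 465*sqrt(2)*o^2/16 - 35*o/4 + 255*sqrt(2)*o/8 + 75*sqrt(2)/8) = o^6/2 + 7*sqrt(2)*o^5/4 + 9*o^5/2 - 21*o^4/8 + 19*sqrt(2)*o^4/2 - 189*sqrt(2)*o^3/16 - 25*o^3/8 - 953*sqrt(2)*o^2/16 + 49*o^2/4 - 395*sqrt(2)*o/8 + 35*o/4 - 75*sqrt(2)/8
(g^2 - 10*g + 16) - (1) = g^2 - 10*g + 15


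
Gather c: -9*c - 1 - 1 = -9*c - 2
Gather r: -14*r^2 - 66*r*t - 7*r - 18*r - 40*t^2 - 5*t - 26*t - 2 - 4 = -14*r^2 + r*(-66*t - 25) - 40*t^2 - 31*t - 6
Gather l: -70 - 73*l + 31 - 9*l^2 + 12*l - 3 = -9*l^2 - 61*l - 42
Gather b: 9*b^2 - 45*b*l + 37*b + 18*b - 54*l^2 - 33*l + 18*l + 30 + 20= 9*b^2 + b*(55 - 45*l) - 54*l^2 - 15*l + 50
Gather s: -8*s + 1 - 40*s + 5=6 - 48*s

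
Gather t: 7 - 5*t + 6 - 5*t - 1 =12 - 10*t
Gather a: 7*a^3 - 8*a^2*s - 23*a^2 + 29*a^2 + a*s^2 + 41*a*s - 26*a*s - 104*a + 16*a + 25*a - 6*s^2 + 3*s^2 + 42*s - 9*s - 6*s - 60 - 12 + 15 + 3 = 7*a^3 + a^2*(6 - 8*s) + a*(s^2 + 15*s - 63) - 3*s^2 + 27*s - 54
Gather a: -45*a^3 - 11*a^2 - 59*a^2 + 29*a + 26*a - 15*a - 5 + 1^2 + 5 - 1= -45*a^3 - 70*a^2 + 40*a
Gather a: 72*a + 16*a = 88*a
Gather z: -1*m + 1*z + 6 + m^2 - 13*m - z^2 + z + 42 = m^2 - 14*m - z^2 + 2*z + 48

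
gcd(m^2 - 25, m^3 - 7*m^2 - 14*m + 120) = m - 5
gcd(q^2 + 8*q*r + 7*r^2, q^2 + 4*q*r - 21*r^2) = q + 7*r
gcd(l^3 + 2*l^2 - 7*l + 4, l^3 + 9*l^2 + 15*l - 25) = l - 1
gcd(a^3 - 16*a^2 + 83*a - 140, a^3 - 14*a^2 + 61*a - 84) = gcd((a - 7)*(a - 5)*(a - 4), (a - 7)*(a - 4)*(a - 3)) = a^2 - 11*a + 28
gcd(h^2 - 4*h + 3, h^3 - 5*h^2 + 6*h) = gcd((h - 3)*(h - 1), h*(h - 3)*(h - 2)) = h - 3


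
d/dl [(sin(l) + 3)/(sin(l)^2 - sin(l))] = (-cos(l) - 6/tan(l) + 3*cos(l)/sin(l)^2)/(sin(l) - 1)^2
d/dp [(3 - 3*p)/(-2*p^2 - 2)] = 3*(p^2 - 2*p*(p - 1) + 1)/(2*(p^2 + 1)^2)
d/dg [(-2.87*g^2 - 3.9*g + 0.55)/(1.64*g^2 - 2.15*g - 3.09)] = (12.5665*g^2 + 15.9326*g + 13.2335)/(2.6896*g^4 - 7.052*g^3 - 5.5127*g^2 + 13.287*g + 9.5481)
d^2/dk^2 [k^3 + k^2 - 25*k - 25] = 6*k + 2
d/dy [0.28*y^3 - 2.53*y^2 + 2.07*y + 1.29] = 0.84*y^2 - 5.06*y + 2.07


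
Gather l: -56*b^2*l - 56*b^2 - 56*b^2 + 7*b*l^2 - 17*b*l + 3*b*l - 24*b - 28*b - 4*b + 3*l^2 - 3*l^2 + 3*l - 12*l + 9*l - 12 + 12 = -112*b^2 + 7*b*l^2 - 56*b + l*(-56*b^2 - 14*b)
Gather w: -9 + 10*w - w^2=-w^2 + 10*w - 9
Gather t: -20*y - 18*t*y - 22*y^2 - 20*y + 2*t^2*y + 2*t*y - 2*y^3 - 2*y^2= 2*t^2*y - 16*t*y - 2*y^3 - 24*y^2 - 40*y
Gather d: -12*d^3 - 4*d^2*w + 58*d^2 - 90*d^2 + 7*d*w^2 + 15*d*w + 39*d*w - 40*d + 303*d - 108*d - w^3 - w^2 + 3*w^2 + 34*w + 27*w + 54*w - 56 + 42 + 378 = -12*d^3 + d^2*(-4*w - 32) + d*(7*w^2 + 54*w + 155) - w^3 + 2*w^2 + 115*w + 364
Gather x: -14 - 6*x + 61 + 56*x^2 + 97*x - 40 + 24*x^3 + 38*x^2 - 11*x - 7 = 24*x^3 + 94*x^2 + 80*x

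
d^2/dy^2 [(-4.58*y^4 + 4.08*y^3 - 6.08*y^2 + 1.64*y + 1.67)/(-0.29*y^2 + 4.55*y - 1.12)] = (0.770356*y^6 - 36.25986*y^5 + 577.830204*y^4 - 523.94764*y^3 + 181.000518*y^2 - 14.29029*y - 69.522894)/(0.024389*y^6 - 1.147965*y^5 + 18.293751*y^4 - 103.063415*y^3 + 70.651728*y^2 - 17.12256*y + 1.404928)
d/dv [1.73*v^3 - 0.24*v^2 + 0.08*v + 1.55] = 5.19*v^2 - 0.48*v + 0.08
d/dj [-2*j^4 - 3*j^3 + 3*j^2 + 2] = j*(-8*j^2 - 9*j + 6)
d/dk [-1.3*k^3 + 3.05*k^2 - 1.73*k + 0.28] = -3.9*k^2 + 6.1*k - 1.73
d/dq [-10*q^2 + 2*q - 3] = 2 - 20*q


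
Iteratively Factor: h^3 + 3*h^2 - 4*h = (h + 4)*(h^2 - h) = h*(h + 4)*(h - 1)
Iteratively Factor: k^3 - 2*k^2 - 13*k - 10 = (k + 2)*(k^2 - 4*k - 5) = (k + 1)*(k + 2)*(k - 5)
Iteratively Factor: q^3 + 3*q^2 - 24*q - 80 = (q + 4)*(q^2 - q - 20) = (q - 5)*(q + 4)*(q + 4)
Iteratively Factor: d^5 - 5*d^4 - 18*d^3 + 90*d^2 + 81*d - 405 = (d + 3)*(d^4 - 8*d^3 + 6*d^2 + 72*d - 135) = (d - 3)*(d + 3)*(d^3 - 5*d^2 - 9*d + 45) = (d - 3)*(d + 3)^2*(d^2 - 8*d + 15) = (d - 5)*(d - 3)*(d + 3)^2*(d - 3)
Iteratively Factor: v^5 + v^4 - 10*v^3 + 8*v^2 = (v + 4)*(v^4 - 3*v^3 + 2*v^2) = (v - 1)*(v + 4)*(v^3 - 2*v^2) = v*(v - 1)*(v + 4)*(v^2 - 2*v) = v*(v - 2)*(v - 1)*(v + 4)*(v)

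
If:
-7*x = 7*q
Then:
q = -x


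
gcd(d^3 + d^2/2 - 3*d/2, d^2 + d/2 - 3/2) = d^2 + d/2 - 3/2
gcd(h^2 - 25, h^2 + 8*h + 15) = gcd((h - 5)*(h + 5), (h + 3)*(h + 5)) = h + 5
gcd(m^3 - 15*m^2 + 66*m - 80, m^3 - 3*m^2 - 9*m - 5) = m - 5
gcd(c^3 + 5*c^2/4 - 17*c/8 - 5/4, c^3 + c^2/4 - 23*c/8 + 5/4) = c^2 + 3*c/4 - 5/2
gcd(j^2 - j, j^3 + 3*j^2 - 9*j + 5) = j - 1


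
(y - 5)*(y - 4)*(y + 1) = y^3 - 8*y^2 + 11*y + 20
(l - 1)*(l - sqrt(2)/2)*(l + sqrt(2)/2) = l^3 - l^2 - l/2 + 1/2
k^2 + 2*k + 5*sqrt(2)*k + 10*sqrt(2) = (k + 2)*(k + 5*sqrt(2))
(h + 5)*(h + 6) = h^2 + 11*h + 30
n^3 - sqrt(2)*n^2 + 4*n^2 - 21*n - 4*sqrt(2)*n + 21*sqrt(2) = (n - 3)*(n + 7)*(n - sqrt(2))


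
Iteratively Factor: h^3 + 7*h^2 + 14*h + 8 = (h + 1)*(h^2 + 6*h + 8) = (h + 1)*(h + 4)*(h + 2)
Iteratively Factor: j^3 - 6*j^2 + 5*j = (j)*(j^2 - 6*j + 5) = j*(j - 1)*(j - 5)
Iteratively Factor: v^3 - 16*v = (v + 4)*(v^2 - 4*v) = (v - 4)*(v + 4)*(v)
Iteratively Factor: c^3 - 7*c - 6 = (c + 1)*(c^2 - c - 6) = (c - 3)*(c + 1)*(c + 2)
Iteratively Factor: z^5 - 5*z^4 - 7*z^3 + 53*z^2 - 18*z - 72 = (z + 1)*(z^4 - 6*z^3 - z^2 + 54*z - 72) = (z + 1)*(z + 3)*(z^3 - 9*z^2 + 26*z - 24) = (z - 4)*(z + 1)*(z + 3)*(z^2 - 5*z + 6) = (z - 4)*(z - 2)*(z + 1)*(z + 3)*(z - 3)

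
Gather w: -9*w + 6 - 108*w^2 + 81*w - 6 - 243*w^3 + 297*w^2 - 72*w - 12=-243*w^3 + 189*w^2 - 12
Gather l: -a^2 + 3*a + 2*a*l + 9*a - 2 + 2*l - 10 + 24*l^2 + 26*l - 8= -a^2 + 12*a + 24*l^2 + l*(2*a + 28) - 20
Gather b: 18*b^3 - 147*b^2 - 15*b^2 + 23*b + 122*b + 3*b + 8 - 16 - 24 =18*b^3 - 162*b^2 + 148*b - 32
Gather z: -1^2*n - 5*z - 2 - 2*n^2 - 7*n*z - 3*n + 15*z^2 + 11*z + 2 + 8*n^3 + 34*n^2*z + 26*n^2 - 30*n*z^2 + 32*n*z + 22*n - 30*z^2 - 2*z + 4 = 8*n^3 + 24*n^2 + 18*n + z^2*(-30*n - 15) + z*(34*n^2 + 25*n + 4) + 4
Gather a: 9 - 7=2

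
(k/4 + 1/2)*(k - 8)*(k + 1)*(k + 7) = k^4/4 + k^3/2 - 57*k^2/4 - 85*k/2 - 28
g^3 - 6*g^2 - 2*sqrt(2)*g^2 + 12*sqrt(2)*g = g*(g - 6)*(g - 2*sqrt(2))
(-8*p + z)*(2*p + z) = -16*p^2 - 6*p*z + z^2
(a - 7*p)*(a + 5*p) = a^2 - 2*a*p - 35*p^2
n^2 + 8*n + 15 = (n + 3)*(n + 5)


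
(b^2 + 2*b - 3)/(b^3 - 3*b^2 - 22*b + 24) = (b + 3)/(b^2 - 2*b - 24)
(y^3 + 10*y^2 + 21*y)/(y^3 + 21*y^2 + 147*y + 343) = y*(y + 3)/(y^2 + 14*y + 49)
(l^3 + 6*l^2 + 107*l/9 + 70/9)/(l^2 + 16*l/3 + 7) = (3*l^2 + 11*l + 10)/(3*(l + 3))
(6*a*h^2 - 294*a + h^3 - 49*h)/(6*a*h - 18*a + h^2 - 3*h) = (h^2 - 49)/(h - 3)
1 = 1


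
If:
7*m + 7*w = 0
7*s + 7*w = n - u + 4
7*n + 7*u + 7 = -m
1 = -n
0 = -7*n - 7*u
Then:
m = -7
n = -1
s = -47/7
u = 1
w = 7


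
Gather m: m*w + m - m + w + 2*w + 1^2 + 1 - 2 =m*w + 3*w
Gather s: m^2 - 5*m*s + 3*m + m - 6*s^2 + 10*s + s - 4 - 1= m^2 + 4*m - 6*s^2 + s*(11 - 5*m) - 5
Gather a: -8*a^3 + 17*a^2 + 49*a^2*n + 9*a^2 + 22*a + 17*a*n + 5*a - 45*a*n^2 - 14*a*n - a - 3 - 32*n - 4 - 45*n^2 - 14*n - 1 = -8*a^3 + a^2*(49*n + 26) + a*(-45*n^2 + 3*n + 26) - 45*n^2 - 46*n - 8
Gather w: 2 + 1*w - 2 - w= 0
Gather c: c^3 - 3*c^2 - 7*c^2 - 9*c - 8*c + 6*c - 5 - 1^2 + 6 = c^3 - 10*c^2 - 11*c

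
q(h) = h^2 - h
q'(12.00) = 23.00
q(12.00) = 132.00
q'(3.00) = 5.00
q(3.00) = 6.00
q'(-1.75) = -4.50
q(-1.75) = 4.81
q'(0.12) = -0.76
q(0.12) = -0.11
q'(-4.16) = -9.32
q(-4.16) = 21.47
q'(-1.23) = -3.46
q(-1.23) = 2.74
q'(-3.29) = -7.58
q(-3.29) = 14.11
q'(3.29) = 5.58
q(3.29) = 7.53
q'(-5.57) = -12.14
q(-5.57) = 36.59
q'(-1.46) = -3.92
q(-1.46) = 3.59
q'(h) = 2*h - 1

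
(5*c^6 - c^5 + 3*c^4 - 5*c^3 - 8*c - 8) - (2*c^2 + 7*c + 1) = 5*c^6 - c^5 + 3*c^4 - 5*c^3 - 2*c^2 - 15*c - 9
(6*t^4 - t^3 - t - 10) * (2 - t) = -6*t^5 + 13*t^4 - 2*t^3 + t^2 + 8*t - 20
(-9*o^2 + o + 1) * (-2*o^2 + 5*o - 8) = 18*o^4 - 47*o^3 + 75*o^2 - 3*o - 8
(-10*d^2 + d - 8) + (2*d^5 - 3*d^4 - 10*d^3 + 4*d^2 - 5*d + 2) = 2*d^5 - 3*d^4 - 10*d^3 - 6*d^2 - 4*d - 6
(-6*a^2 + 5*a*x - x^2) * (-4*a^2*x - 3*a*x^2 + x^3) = 24*a^4*x - 2*a^3*x^2 - 17*a^2*x^3 + 8*a*x^4 - x^5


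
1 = 1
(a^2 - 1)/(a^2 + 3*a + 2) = (a - 1)/(a + 2)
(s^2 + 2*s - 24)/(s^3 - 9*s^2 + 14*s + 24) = (s + 6)/(s^2 - 5*s - 6)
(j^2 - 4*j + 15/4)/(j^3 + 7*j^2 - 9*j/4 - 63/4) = (2*j - 5)/(2*j^2 + 17*j + 21)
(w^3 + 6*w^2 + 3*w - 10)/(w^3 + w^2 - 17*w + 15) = (w + 2)/(w - 3)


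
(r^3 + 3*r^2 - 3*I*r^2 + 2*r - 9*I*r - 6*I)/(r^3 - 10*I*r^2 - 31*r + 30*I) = (r^2 + 3*r + 2)/(r^2 - 7*I*r - 10)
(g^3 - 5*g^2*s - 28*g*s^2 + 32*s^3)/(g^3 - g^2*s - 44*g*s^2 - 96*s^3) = (g - s)/(g + 3*s)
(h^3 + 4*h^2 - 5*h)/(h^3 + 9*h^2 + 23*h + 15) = h*(h - 1)/(h^2 + 4*h + 3)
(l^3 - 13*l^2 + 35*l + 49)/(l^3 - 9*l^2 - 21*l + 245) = (l + 1)/(l + 5)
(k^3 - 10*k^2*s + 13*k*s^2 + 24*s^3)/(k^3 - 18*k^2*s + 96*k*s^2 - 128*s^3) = (k^2 - 2*k*s - 3*s^2)/(k^2 - 10*k*s + 16*s^2)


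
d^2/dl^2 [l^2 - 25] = 2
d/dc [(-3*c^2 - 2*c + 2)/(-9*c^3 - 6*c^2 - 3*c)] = (-9*c^4 - 12*c^3 + 17*c^2 + 8*c + 2)/(3*c^2*(9*c^4 + 12*c^3 + 10*c^2 + 4*c + 1))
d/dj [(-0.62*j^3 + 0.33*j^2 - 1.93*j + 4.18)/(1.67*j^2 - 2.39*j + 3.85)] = (-1.0354*j^4 + 2.9636*j^3 - 4.7266*j^2 - 11.4202*j + 2.5597)/(2.7889*j^4 - 7.9826*j^3 + 18.5711*j^2 - 18.403*j + 14.8225)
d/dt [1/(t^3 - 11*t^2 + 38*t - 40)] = (-3*t^2 + 22*t - 38)/(t^3 - 11*t^2 + 38*t - 40)^2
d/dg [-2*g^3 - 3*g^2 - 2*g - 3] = -6*g^2 - 6*g - 2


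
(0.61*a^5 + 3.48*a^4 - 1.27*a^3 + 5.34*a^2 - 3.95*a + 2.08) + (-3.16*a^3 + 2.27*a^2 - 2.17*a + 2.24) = 0.61*a^5 + 3.48*a^4 - 4.43*a^3 + 7.61*a^2 - 6.12*a + 4.32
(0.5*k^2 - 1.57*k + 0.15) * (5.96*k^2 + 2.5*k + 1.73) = 2.98*k^4 - 8.1072*k^3 - 2.166*k^2 - 2.3411*k + 0.2595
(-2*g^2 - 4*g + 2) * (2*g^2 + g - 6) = -4*g^4 - 10*g^3 + 12*g^2 + 26*g - 12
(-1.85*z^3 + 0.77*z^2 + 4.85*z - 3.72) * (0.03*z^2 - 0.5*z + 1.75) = -0.0555*z^5 + 0.9481*z^4 - 3.477*z^3 - 1.1891*z^2 + 10.3475*z - 6.51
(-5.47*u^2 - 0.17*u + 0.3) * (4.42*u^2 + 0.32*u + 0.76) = -24.1774*u^4 - 2.5018*u^3 - 2.8856*u^2 - 0.0332*u + 0.228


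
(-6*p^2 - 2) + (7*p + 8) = -6*p^2 + 7*p + 6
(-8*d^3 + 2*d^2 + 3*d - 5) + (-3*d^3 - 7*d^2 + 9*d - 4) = -11*d^3 - 5*d^2 + 12*d - 9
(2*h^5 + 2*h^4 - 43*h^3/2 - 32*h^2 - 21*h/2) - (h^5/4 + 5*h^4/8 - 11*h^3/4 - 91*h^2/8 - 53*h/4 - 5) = 7*h^5/4 + 11*h^4/8 - 75*h^3/4 - 165*h^2/8 + 11*h/4 + 5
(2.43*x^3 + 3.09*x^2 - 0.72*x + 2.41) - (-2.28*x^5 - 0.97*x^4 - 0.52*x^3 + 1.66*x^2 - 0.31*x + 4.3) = 2.28*x^5 + 0.97*x^4 + 2.95*x^3 + 1.43*x^2 - 0.41*x - 1.89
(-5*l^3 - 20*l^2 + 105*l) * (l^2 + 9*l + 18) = -5*l^5 - 65*l^4 - 165*l^3 + 585*l^2 + 1890*l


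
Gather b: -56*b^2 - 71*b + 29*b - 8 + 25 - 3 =-56*b^2 - 42*b + 14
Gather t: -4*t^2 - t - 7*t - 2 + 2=-4*t^2 - 8*t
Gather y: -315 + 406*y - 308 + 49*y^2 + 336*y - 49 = 49*y^2 + 742*y - 672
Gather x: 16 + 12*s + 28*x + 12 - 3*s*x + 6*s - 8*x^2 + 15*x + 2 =18*s - 8*x^2 + x*(43 - 3*s) + 30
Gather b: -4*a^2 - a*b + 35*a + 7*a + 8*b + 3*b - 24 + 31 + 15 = -4*a^2 + 42*a + b*(11 - a) + 22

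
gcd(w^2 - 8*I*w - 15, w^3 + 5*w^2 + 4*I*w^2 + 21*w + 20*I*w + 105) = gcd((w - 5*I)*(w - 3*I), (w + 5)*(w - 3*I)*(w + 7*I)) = w - 3*I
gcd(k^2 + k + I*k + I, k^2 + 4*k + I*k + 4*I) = k + I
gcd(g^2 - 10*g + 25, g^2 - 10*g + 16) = 1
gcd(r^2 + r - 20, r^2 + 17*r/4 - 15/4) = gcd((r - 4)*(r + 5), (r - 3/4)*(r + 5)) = r + 5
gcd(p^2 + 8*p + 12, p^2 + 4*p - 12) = p + 6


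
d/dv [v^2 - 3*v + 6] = 2*v - 3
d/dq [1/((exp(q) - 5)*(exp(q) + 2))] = (3 - 2*exp(q))*exp(q)/(exp(4*q) - 6*exp(3*q) - 11*exp(2*q) + 60*exp(q) + 100)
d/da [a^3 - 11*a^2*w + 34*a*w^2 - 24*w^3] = 3*a^2 - 22*a*w + 34*w^2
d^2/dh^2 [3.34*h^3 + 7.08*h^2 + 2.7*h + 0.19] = 20.04*h + 14.16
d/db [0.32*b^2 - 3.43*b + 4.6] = 0.64*b - 3.43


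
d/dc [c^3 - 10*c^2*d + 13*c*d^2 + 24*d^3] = 3*c^2 - 20*c*d + 13*d^2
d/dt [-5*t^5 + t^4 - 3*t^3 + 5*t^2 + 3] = t*(-25*t^3 + 4*t^2 - 9*t + 10)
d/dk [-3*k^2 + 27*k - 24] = 27 - 6*k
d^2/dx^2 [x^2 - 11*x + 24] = 2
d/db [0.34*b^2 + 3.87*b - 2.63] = 0.68*b + 3.87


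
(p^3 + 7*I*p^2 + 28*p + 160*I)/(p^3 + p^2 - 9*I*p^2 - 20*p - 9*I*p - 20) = (p^2 + 12*I*p - 32)/(p^2 + p*(1 - 4*I) - 4*I)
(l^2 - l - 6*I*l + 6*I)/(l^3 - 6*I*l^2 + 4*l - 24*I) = (l - 1)/(l^2 + 4)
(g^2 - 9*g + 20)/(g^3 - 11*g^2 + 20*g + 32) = (g - 5)/(g^2 - 7*g - 8)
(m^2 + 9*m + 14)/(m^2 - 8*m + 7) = (m^2 + 9*m + 14)/(m^2 - 8*m + 7)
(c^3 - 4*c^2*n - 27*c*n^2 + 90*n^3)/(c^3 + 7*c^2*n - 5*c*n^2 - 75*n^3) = (c - 6*n)/(c + 5*n)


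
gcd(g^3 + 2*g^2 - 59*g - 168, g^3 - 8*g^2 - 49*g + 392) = g^2 - g - 56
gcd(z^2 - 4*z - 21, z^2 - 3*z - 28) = z - 7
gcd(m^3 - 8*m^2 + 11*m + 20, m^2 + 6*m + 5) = m + 1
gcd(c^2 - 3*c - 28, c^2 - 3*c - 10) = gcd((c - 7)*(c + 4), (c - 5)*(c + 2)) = 1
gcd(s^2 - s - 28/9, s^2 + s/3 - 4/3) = s + 4/3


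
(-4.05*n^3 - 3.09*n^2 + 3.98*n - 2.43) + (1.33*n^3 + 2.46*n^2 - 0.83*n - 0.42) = -2.72*n^3 - 0.63*n^2 + 3.15*n - 2.85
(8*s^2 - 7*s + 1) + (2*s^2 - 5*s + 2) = 10*s^2 - 12*s + 3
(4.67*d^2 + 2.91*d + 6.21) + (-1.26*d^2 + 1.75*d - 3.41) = 3.41*d^2 + 4.66*d + 2.8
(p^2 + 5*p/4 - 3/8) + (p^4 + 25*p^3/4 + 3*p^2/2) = p^4 + 25*p^3/4 + 5*p^2/2 + 5*p/4 - 3/8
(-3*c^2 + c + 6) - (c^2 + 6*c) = -4*c^2 - 5*c + 6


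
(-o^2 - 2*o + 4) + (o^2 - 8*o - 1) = 3 - 10*o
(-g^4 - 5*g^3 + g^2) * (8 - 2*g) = 2*g^5 + 2*g^4 - 42*g^3 + 8*g^2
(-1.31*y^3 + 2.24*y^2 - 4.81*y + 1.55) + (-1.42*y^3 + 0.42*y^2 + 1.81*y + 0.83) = -2.73*y^3 + 2.66*y^2 - 3.0*y + 2.38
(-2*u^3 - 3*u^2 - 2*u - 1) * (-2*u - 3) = 4*u^4 + 12*u^3 + 13*u^2 + 8*u + 3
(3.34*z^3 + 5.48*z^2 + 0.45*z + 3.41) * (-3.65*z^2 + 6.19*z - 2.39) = -12.191*z^5 + 0.672599999999999*z^4 + 24.2961*z^3 - 22.7582*z^2 + 20.0324*z - 8.1499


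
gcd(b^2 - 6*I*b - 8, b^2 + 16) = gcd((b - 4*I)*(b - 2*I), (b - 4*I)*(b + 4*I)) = b - 4*I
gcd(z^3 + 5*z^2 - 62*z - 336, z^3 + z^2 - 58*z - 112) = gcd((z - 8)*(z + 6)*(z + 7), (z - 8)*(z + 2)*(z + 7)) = z^2 - z - 56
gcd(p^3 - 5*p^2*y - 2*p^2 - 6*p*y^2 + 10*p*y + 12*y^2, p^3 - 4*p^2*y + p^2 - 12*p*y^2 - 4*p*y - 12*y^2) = -p + 6*y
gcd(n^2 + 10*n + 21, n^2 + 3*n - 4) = 1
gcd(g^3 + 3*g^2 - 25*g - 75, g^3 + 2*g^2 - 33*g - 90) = g^2 + 8*g + 15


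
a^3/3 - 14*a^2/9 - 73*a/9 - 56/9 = (a/3 + 1/3)*(a - 8)*(a + 7/3)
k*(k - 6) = k^2 - 6*k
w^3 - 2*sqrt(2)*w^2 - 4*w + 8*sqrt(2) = (w - 2)*(w + 2)*(w - 2*sqrt(2))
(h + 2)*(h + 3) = h^2 + 5*h + 6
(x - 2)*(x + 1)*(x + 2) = x^3 + x^2 - 4*x - 4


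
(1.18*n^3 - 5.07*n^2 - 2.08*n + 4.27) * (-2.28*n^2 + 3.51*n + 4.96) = -2.6904*n^5 + 15.7014*n^4 - 7.2005*n^3 - 42.1836*n^2 + 4.6709*n + 21.1792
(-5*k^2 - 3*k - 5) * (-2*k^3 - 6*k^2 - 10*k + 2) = 10*k^5 + 36*k^4 + 78*k^3 + 50*k^2 + 44*k - 10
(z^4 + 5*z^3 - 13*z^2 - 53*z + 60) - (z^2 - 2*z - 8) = z^4 + 5*z^3 - 14*z^2 - 51*z + 68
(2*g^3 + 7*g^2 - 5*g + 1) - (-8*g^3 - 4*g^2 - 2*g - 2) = 10*g^3 + 11*g^2 - 3*g + 3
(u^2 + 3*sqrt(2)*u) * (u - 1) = u^3 - u^2 + 3*sqrt(2)*u^2 - 3*sqrt(2)*u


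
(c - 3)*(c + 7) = c^2 + 4*c - 21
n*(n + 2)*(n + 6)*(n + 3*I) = n^4 + 8*n^3 + 3*I*n^3 + 12*n^2 + 24*I*n^2 + 36*I*n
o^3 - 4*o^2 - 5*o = o*(o - 5)*(o + 1)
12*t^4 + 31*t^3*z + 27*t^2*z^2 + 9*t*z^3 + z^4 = (t + z)^2*(3*t + z)*(4*t + z)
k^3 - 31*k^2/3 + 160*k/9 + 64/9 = (k - 8)*(k - 8/3)*(k + 1/3)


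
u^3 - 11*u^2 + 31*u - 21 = (u - 7)*(u - 3)*(u - 1)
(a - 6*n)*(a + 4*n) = a^2 - 2*a*n - 24*n^2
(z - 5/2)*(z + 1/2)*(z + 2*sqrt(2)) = z^3 - 2*z^2 + 2*sqrt(2)*z^2 - 4*sqrt(2)*z - 5*z/4 - 5*sqrt(2)/2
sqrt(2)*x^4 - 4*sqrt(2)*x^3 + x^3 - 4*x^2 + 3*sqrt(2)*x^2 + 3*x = x*(x - 3)*(x - 1)*(sqrt(2)*x + 1)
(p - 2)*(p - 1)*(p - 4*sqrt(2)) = p^3 - 4*sqrt(2)*p^2 - 3*p^2 + 2*p + 12*sqrt(2)*p - 8*sqrt(2)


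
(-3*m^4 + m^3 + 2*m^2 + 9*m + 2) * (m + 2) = -3*m^5 - 5*m^4 + 4*m^3 + 13*m^2 + 20*m + 4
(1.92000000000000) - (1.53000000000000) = 0.390000000000000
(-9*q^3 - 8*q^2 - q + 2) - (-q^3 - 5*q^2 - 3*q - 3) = -8*q^3 - 3*q^2 + 2*q + 5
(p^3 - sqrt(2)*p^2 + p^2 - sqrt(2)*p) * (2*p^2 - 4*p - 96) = 2*p^5 - 2*sqrt(2)*p^4 - 2*p^4 - 100*p^3 + 2*sqrt(2)*p^3 - 96*p^2 + 100*sqrt(2)*p^2 + 96*sqrt(2)*p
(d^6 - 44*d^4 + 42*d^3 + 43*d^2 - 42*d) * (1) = d^6 - 44*d^4 + 42*d^3 + 43*d^2 - 42*d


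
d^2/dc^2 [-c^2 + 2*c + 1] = -2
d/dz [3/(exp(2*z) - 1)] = -3/(2*sinh(z)^2)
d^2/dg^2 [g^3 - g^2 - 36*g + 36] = 6*g - 2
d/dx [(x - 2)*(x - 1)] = 2*x - 3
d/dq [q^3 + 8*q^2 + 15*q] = 3*q^2 + 16*q + 15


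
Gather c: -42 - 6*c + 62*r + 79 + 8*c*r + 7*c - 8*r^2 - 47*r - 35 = c*(8*r + 1) - 8*r^2 + 15*r + 2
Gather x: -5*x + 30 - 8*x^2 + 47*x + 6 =-8*x^2 + 42*x + 36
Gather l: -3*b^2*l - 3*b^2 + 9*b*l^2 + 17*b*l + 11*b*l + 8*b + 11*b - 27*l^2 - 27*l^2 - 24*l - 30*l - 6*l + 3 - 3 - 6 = -3*b^2 + 19*b + l^2*(9*b - 54) + l*(-3*b^2 + 28*b - 60) - 6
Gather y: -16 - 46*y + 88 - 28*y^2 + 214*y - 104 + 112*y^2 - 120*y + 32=84*y^2 + 48*y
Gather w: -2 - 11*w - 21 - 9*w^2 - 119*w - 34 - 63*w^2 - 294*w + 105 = -72*w^2 - 424*w + 48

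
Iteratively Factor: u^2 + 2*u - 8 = (u + 4)*(u - 2)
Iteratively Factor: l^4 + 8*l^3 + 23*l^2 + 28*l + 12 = (l + 2)*(l^3 + 6*l^2 + 11*l + 6) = (l + 2)^2*(l^2 + 4*l + 3) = (l + 1)*(l + 2)^2*(l + 3)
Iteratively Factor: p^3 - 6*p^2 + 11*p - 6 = (p - 2)*(p^2 - 4*p + 3) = (p - 2)*(p - 1)*(p - 3)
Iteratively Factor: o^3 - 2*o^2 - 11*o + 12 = (o + 3)*(o^2 - 5*o + 4) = (o - 1)*(o + 3)*(o - 4)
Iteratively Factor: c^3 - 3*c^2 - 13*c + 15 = (c + 3)*(c^2 - 6*c + 5) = (c - 1)*(c + 3)*(c - 5)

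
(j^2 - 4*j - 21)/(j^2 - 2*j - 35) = (j + 3)/(j + 5)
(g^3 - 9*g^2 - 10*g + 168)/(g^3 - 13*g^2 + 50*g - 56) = (g^2 - 2*g - 24)/(g^2 - 6*g + 8)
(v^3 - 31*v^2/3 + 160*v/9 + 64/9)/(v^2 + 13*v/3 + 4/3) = (3*v^2 - 32*v + 64)/(3*(v + 4))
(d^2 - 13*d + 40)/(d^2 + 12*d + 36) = (d^2 - 13*d + 40)/(d^2 + 12*d + 36)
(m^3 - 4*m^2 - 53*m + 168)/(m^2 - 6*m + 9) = (m^2 - m - 56)/(m - 3)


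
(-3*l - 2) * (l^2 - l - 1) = -3*l^3 + l^2 + 5*l + 2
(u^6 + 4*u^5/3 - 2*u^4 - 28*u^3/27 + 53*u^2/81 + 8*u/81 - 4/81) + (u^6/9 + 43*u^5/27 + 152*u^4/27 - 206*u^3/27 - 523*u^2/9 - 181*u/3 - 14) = 10*u^6/9 + 79*u^5/27 + 98*u^4/27 - 26*u^3/3 - 4654*u^2/81 - 4879*u/81 - 1138/81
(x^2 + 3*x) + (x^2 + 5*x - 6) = 2*x^2 + 8*x - 6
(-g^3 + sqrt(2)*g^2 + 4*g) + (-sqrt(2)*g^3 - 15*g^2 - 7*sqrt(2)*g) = -sqrt(2)*g^3 - g^3 - 15*g^2 + sqrt(2)*g^2 - 7*sqrt(2)*g + 4*g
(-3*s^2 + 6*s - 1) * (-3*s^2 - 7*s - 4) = 9*s^4 + 3*s^3 - 27*s^2 - 17*s + 4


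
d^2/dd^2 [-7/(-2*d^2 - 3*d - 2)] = 14*(-4*d^2 - 6*d + (4*d + 3)^2 - 4)/(2*d^2 + 3*d + 2)^3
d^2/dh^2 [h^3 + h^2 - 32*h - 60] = 6*h + 2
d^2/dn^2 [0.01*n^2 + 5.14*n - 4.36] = 0.0200000000000000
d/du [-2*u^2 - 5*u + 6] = -4*u - 5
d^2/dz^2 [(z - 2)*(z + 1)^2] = 6*z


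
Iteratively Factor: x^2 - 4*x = (x - 4)*(x)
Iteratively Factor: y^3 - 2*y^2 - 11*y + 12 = (y - 1)*(y^2 - y - 12) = (y - 4)*(y - 1)*(y + 3)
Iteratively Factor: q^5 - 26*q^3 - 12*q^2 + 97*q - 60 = (q + 3)*(q^4 - 3*q^3 - 17*q^2 + 39*q - 20) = (q - 1)*(q + 3)*(q^3 - 2*q^2 - 19*q + 20) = (q - 1)*(q + 3)*(q + 4)*(q^2 - 6*q + 5) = (q - 1)^2*(q + 3)*(q + 4)*(q - 5)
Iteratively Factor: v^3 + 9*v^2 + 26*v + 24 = (v + 3)*(v^2 + 6*v + 8) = (v + 2)*(v + 3)*(v + 4)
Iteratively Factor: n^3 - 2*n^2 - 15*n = (n)*(n^2 - 2*n - 15) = n*(n - 5)*(n + 3)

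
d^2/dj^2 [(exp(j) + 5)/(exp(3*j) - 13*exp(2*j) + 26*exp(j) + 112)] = (4*exp(6*j) + 6*exp(5*j) - 650*exp(4*j) + 2522*exp(3*j) - 1374*exp(2*j) + 29588*exp(j) - 2016)*exp(j)/(exp(9*j) - 39*exp(8*j) + 585*exp(7*j) - 3889*exp(6*j) + 6474*exp(5*j) + 47892*exp(4*j) - 171928*exp(3*j) - 262080*exp(2*j) + 978432*exp(j) + 1404928)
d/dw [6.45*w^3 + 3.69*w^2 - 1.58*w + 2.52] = 19.35*w^2 + 7.38*w - 1.58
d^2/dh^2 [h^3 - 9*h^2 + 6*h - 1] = 6*h - 18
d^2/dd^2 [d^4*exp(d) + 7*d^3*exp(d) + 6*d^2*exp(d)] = (d^4 + 15*d^3 + 60*d^2 + 66*d + 12)*exp(d)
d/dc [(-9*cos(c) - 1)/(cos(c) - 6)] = -55*sin(c)/(cos(c) - 6)^2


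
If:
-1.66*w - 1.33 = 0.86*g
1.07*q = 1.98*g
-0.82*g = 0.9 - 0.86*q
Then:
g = 1.17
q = 2.16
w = -1.41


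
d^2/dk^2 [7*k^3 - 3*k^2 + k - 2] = 42*k - 6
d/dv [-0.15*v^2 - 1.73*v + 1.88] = -0.3*v - 1.73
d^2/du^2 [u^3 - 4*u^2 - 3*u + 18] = 6*u - 8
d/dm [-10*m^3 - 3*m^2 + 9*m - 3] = -30*m^2 - 6*m + 9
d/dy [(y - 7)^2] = 2*y - 14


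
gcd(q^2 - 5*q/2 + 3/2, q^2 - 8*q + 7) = q - 1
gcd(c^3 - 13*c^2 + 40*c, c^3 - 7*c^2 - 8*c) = c^2 - 8*c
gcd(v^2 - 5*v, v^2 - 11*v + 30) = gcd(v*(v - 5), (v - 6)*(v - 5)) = v - 5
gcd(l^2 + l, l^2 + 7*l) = l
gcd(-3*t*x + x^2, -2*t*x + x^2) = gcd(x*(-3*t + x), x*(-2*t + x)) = x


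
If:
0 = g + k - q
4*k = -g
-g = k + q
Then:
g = 0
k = 0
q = 0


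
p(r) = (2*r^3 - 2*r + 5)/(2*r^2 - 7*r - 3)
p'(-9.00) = 0.93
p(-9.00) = -6.46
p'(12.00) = 0.80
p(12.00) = 17.10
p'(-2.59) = 0.82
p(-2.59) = -0.86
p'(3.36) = -47.43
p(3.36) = -18.81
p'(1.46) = -1.08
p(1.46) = -0.93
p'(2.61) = -7.16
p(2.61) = -4.62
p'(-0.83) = 3.76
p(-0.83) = 1.32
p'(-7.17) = 0.90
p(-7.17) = -4.79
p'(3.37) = -49.33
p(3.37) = -19.30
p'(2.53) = -6.22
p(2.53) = -4.09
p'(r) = (7 - 4*r)*(2*r^3 - 2*r + 5)/(2*r^2 - 7*r - 3)^2 + (6*r^2 - 2)/(2*r^2 - 7*r - 3) = (4*r^4 - 28*r^3 - 14*r^2 - 20*r + 41)/(4*r^4 - 28*r^3 + 37*r^2 + 42*r + 9)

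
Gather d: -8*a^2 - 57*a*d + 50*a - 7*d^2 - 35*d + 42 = -8*a^2 + 50*a - 7*d^2 + d*(-57*a - 35) + 42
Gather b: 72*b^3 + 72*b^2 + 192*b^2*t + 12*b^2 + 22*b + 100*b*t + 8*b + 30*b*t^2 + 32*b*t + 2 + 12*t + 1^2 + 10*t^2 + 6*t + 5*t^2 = 72*b^3 + b^2*(192*t + 84) + b*(30*t^2 + 132*t + 30) + 15*t^2 + 18*t + 3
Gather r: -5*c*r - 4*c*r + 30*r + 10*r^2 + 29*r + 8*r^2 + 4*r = 18*r^2 + r*(63 - 9*c)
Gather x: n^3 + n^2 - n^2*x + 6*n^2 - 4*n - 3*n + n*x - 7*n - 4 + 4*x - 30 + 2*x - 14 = n^3 + 7*n^2 - 14*n + x*(-n^2 + n + 6) - 48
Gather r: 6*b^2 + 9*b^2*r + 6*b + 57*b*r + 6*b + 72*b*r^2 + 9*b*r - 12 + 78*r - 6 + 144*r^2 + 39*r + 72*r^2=6*b^2 + 12*b + r^2*(72*b + 216) + r*(9*b^2 + 66*b + 117) - 18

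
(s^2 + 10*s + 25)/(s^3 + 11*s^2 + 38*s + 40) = (s + 5)/(s^2 + 6*s + 8)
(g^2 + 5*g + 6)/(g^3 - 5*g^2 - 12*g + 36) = (g + 2)/(g^2 - 8*g + 12)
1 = 1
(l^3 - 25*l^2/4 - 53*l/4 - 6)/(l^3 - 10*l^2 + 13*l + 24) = (l + 3/4)/(l - 3)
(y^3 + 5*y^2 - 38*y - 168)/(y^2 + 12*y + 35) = (y^2 - 2*y - 24)/(y + 5)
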